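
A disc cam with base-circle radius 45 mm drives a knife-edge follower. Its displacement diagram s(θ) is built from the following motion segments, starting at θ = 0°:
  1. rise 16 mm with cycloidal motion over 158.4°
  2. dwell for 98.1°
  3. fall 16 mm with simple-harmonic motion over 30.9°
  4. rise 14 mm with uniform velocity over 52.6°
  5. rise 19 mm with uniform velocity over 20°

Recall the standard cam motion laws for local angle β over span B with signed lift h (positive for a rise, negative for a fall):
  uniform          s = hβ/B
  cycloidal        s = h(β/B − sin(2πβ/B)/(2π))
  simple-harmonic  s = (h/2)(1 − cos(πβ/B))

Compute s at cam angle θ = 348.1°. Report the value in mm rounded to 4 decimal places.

seg 1 [0°–158.4°] cycloidal, h=16: full span → s += 16 → s = 16.0000
seg 2 [158.4°–256.5°] dwell: s stays 16.0000
seg 3 [256.5°–287.4°] simple-harmonic, h=-16: full span → s += -16 → s = 0.0000
seg 4 [287.4°–340°] uniform, h=14: full span → s += 14 → s = 14.0000
seg 5 [340°–360°] uniform, h=19: θ=348.1° here. β=8.1, B=20. 19·8.1/20 = 7.6950 → s = 21.6950

21.6950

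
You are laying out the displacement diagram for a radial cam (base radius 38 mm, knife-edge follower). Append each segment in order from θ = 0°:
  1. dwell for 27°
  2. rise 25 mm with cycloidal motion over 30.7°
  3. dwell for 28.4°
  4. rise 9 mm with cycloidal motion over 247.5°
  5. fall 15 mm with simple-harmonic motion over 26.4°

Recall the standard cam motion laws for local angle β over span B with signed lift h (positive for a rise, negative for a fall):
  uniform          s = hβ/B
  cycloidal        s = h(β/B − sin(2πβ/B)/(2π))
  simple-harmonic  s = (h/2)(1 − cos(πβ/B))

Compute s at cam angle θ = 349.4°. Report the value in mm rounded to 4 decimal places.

seg 1 [0°–27°] dwell: s stays 0.0000
seg 2 [27°–57.7°] cycloidal, h=25: full span → s += 25 → s = 25.0000
seg 3 [57.7°–86.1°] dwell: s stays 25.0000
seg 4 [86.1°–333.6°] cycloidal, h=9: full span → s += 9 → s = 34.0000
seg 5 [333.6°–360°] simple-harmonic, h=-15: θ=349.4° here. β=15.8, B=26.4. -15/2·(1 − cos(π·0.5985)) = -9.7836 → s = 24.2164

24.2164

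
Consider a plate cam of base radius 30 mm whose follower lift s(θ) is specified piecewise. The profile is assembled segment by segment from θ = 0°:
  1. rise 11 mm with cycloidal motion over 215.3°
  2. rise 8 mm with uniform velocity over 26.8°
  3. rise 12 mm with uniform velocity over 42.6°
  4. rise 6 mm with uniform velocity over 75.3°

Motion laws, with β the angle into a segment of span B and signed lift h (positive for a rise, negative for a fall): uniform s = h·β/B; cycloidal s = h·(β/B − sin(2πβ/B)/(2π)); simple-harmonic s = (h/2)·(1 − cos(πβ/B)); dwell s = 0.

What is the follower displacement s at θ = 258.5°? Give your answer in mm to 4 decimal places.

seg 1 [0°–215.3°] cycloidal, h=11: full span → s += 11 → s = 11.0000
seg 2 [215.3°–242.1°] uniform, h=8: full span → s += 8 → s = 19.0000
seg 3 [242.1°–284.7°] uniform, h=12: θ=258.5° here. β=16.4, B=42.6. 12·16.4/42.6 = 4.6197 → s = 23.6197

23.6197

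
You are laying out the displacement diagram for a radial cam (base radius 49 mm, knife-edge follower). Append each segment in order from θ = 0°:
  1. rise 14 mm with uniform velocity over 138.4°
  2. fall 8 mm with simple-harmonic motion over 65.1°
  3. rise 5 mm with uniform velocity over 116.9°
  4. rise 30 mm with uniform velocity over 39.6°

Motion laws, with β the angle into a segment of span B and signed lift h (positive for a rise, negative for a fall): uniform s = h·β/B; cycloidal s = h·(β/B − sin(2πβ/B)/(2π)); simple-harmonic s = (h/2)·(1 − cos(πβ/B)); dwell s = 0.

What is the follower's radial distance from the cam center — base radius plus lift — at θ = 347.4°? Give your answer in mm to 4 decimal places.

seg 1 [0°–138.4°] uniform, h=14: full span → s += 14 → s = 14.0000
seg 2 [138.4°–203.5°] simple-harmonic, h=-8: full span → s += -8 → s = 6.0000
seg 3 [203.5°–320.4°] uniform, h=5: full span → s += 5 → s = 11.0000
seg 4 [320.4°–360°] uniform, h=30: θ=347.4° here. β=27, B=39.6. 30·27/39.6 = 20.4545 → s = 31.4545
radial distance = base radius + s = 49 + 31.4545 = 80.4545

80.4545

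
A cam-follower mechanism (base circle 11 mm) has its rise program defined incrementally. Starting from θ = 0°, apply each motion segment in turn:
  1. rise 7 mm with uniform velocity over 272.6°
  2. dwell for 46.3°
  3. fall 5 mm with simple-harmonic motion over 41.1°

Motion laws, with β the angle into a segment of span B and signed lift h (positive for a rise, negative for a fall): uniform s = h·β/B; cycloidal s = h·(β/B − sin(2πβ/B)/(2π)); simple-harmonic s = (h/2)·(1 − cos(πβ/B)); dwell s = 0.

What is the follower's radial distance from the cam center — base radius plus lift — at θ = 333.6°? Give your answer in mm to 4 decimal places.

seg 1 [0°–272.6°] uniform, h=7: full span → s += 7 → s = 7.0000
seg 2 [272.6°–318.9°] dwell: s stays 7.0000
seg 3 [318.9°–360°] simple-harmonic, h=-5: θ=333.6° here. β=14.7, B=41.1. -5/2·(1 − cos(π·0.3577)) = -1.4190 → s = 5.5810
radial distance = base radius + s = 11 + 5.5810 = 16.5810

16.5810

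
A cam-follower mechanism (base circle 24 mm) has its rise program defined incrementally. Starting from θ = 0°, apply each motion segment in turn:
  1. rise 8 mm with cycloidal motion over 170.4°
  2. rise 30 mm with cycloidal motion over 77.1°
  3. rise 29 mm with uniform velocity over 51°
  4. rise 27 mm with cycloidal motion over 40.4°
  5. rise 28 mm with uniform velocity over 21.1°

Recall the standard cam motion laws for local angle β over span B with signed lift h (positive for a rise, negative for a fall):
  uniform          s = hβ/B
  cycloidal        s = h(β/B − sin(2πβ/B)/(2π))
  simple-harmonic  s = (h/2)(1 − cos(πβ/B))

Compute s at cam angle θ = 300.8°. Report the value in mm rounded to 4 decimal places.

seg 1 [0°–170.4°] cycloidal, h=8: full span → s += 8 → s = 8.0000
seg 2 [170.4°–247.5°] cycloidal, h=30: full span → s += 30 → s = 38.0000
seg 3 [247.5°–298.5°] uniform, h=29: full span → s += 29 → s = 67.0000
seg 4 [298.5°–338.9°] cycloidal, h=27: θ=300.8° here. β=2.3, B=40.4. 27·(0.0569 − sin(2π·0.0569)/(2π)) = 0.0326 → s = 67.0326

67.0326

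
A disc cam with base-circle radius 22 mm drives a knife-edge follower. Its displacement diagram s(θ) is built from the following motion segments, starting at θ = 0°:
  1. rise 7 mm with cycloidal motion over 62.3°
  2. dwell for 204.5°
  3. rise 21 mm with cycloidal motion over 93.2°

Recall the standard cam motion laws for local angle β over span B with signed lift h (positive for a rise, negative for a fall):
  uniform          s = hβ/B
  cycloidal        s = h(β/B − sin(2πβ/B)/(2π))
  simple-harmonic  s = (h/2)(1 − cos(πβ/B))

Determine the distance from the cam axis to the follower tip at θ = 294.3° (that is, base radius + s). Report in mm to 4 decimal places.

seg 1 [0°–62.3°] cycloidal, h=7: full span → s += 7 → s = 7.0000
seg 2 [62.3°–266.8°] dwell: s stays 7.0000
seg 3 [266.8°–360°] cycloidal, h=21: θ=294.3° here. β=27.5, B=93.2. 21·(0.2951 − sin(2π·0.2951)/(2π)) = 2.9872 → s = 9.9872
radial distance = base radius + s = 22 + 9.9872 = 31.9872

31.9872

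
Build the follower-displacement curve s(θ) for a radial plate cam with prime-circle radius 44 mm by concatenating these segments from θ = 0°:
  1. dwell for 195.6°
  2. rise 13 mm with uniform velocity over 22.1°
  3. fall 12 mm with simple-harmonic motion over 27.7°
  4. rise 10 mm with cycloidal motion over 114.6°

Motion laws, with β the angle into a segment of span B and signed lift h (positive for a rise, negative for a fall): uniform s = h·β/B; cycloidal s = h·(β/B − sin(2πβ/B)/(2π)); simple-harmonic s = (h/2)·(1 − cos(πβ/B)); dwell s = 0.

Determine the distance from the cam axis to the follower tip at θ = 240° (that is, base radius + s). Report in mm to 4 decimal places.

seg 1 [0°–195.6°] dwell: s stays 0.0000
seg 2 [195.6°–217.7°] uniform, h=13: full span → s += 13 → s = 13.0000
seg 3 [217.7°–245.4°] simple-harmonic, h=-12: θ=240° here. β=22.3, B=27.7. -12/2·(1 − cos(π·0.8051)) = -10.9095 → s = 2.0905
radial distance = base radius + s = 44 + 2.0905 = 46.0905

46.0905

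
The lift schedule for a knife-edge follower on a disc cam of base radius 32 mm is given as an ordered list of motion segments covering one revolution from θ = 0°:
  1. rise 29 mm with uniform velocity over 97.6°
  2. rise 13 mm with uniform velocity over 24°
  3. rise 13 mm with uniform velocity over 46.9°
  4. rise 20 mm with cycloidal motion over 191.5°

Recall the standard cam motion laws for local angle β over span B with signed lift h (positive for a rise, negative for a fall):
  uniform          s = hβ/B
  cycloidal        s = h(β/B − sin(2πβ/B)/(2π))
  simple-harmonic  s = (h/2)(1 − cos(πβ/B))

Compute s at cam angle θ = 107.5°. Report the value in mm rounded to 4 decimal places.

seg 1 [0°–97.6°] uniform, h=29: full span → s += 29 → s = 29.0000
seg 2 [97.6°–121.6°] uniform, h=13: θ=107.5° here. β=9.9, B=24. 13·9.9/24 = 5.3625 → s = 34.3625

34.3625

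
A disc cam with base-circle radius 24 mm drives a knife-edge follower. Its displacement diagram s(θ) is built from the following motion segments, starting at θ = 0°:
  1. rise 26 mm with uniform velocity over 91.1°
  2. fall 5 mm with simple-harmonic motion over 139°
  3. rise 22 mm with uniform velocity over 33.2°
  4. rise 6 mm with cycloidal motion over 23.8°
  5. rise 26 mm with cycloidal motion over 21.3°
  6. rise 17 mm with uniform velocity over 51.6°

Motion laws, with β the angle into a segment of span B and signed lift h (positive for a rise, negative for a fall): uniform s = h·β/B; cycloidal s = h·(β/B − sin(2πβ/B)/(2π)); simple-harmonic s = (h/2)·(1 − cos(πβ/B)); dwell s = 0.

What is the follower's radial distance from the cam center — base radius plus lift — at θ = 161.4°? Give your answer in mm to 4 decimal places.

seg 1 [0°–91.1°] uniform, h=26: full span → s += 26 → s = 26.0000
seg 2 [91.1°–230.1°] simple-harmonic, h=-5: θ=161.4° here. β=70.3, B=139. -5/2·(1 − cos(π·0.5058)) = -2.5452 → s = 23.4548
radial distance = base radius + s = 24 + 23.4548 = 47.4548

47.4548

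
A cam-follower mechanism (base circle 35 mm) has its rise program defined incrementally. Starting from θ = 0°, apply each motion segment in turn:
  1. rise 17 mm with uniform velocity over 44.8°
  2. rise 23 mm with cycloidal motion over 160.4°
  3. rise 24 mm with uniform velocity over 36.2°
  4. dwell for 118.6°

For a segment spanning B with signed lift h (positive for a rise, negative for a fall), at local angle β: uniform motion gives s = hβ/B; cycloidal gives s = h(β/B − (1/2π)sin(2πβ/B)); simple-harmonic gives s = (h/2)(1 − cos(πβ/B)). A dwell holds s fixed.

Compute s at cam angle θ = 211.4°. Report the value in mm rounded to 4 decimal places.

seg 1 [0°–44.8°] uniform, h=17: full span → s += 17 → s = 17.0000
seg 2 [44.8°–205.2°] cycloidal, h=23: full span → s += 23 → s = 40.0000
seg 3 [205.2°–241.4°] uniform, h=24: θ=211.4° here. β=6.2, B=36.2. 24·6.2/36.2 = 4.1105 → s = 44.1105

44.1105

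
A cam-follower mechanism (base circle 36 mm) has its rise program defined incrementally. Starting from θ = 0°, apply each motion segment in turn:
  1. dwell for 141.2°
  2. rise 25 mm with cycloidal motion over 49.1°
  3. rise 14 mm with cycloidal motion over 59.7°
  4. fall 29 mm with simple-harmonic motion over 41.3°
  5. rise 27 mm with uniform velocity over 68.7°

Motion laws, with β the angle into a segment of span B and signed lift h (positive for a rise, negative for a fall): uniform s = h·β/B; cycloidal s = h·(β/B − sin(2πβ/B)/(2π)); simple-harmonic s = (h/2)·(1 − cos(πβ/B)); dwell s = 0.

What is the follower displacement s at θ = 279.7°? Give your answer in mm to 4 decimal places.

seg 1 [0°–141.2°] dwell: s stays 0.0000
seg 2 [141.2°–190.3°] cycloidal, h=25: full span → s += 25 → s = 25.0000
seg 3 [190.3°–250°] cycloidal, h=14: full span → s += 14 → s = 39.0000
seg 4 [250°–291.3°] simple-harmonic, h=-29: θ=279.7° here. β=29.7, B=41.3. -29/2·(1 − cos(π·0.7191)) = -23.7120 → s = 15.2880

15.2880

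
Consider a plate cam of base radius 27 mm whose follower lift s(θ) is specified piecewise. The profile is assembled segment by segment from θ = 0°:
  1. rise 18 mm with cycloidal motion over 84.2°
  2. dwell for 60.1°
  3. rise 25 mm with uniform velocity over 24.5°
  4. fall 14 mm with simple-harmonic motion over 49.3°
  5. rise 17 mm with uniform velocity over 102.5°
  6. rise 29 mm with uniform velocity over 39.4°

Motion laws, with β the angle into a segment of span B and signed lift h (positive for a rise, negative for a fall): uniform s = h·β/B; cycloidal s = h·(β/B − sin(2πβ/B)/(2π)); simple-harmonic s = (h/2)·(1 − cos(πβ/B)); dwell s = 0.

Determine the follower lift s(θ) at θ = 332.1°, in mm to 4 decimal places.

seg 1 [0°–84.2°] cycloidal, h=18: full span → s += 18 → s = 18.0000
seg 2 [84.2°–144.3°] dwell: s stays 18.0000
seg 3 [144.3°–168.8°] uniform, h=25: full span → s += 25 → s = 43.0000
seg 4 [168.8°–218.1°] simple-harmonic, h=-14: full span → s += -14 → s = 29.0000
seg 5 [218.1°–320.6°] uniform, h=17: full span → s += 17 → s = 46.0000
seg 6 [320.6°–360°] uniform, h=29: θ=332.1° here. β=11.5, B=39.4. 29·11.5/39.4 = 8.4645 → s = 54.4645

54.4645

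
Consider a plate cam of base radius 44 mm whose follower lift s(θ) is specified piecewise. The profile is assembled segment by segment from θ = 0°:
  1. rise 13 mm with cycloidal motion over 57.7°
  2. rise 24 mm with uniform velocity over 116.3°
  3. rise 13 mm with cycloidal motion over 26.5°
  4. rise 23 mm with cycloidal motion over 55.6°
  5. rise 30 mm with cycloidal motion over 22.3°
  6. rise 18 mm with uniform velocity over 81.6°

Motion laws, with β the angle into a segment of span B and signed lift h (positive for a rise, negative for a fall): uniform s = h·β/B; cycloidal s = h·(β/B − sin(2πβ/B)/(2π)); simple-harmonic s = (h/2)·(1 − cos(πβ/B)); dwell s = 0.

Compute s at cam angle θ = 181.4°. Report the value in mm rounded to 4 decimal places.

seg 1 [0°–57.7°] cycloidal, h=13: full span → s += 13 → s = 13.0000
seg 2 [57.7°–174°] uniform, h=24: full span → s += 24 → s = 37.0000
seg 3 [174°–200.5°] cycloidal, h=13: θ=181.4° here. β=7.4, B=26.5. 13·(0.2792 − sin(2π·0.2792)/(2π)) = 1.5960 → s = 38.5960

38.5960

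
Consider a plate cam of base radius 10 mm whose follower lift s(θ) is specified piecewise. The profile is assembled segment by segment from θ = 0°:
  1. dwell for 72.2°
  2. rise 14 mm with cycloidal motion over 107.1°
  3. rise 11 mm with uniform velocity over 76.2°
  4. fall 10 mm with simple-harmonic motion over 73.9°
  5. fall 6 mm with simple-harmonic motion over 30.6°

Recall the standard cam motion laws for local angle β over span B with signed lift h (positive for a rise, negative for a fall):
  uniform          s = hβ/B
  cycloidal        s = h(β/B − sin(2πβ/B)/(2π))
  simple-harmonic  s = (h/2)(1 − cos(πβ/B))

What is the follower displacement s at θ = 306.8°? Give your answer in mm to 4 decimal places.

seg 1 [0°–72.2°] dwell: s stays 0.0000
seg 2 [72.2°–179.3°] cycloidal, h=14: full span → s += 14 → s = 14.0000
seg 3 [179.3°–255.5°] uniform, h=11: full span → s += 11 → s = 25.0000
seg 4 [255.5°–329.4°] simple-harmonic, h=-10: θ=306.8° here. β=51.3, B=73.9. -10/2·(1 − cos(π·0.6942)) = -7.8645 → s = 17.1355

17.1355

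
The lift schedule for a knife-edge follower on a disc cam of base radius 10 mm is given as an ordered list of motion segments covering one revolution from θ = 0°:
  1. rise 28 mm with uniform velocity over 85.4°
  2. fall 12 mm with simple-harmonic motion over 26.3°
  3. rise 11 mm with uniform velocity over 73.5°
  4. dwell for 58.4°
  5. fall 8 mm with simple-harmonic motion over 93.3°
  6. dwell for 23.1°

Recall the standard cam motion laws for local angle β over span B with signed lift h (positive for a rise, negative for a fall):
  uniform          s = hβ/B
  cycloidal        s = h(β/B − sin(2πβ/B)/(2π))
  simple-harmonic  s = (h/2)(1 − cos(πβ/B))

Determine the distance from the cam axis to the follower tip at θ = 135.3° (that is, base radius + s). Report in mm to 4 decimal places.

seg 1 [0°–85.4°] uniform, h=28: full span → s += 28 → s = 28.0000
seg 2 [85.4°–111.7°] simple-harmonic, h=-12: full span → s += -12 → s = 16.0000
seg 3 [111.7°–185.2°] uniform, h=11: θ=135.3° here. β=23.6, B=73.5. 11·23.6/73.5 = 3.5320 → s = 19.5320
radial distance = base radius + s = 10 + 19.5320 = 29.5320

29.5320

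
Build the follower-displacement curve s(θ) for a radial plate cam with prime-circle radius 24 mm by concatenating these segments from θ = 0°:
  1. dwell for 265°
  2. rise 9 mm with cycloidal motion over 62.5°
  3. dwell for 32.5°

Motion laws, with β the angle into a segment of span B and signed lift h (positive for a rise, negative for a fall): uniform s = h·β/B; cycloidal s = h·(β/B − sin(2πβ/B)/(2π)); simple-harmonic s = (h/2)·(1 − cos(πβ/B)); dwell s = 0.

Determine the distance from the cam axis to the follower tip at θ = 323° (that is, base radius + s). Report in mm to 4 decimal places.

seg 1 [0°–265°] dwell: s stays 0.0000
seg 2 [265°–327.5°] cycloidal, h=9: θ=323° here. β=58, B=62.5. 9·(0.9280 − sin(2π·0.9280)/(2π)) = 8.9781 → s = 8.9781
radial distance = base radius + s = 24 + 8.9781 = 32.9781

32.9781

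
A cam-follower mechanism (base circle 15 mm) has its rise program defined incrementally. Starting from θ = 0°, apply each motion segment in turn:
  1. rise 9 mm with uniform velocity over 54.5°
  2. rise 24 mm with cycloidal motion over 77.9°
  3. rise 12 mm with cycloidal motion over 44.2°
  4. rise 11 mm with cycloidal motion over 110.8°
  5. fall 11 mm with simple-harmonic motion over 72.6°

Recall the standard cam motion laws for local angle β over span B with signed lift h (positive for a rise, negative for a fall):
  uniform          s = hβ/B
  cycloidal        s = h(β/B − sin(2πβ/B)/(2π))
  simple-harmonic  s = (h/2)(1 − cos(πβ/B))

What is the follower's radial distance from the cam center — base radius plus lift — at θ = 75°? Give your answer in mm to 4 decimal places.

seg 1 [0°–54.5°] uniform, h=9: full span → s += 9 → s = 9.0000
seg 2 [54.5°–132.4°] cycloidal, h=24: θ=75° here. β=20.5, B=77.9. 24·(0.2632 − sin(2π·0.2632)/(2π)) = 2.5091 → s = 11.5091
radial distance = base radius + s = 15 + 11.5091 = 26.5091

26.5091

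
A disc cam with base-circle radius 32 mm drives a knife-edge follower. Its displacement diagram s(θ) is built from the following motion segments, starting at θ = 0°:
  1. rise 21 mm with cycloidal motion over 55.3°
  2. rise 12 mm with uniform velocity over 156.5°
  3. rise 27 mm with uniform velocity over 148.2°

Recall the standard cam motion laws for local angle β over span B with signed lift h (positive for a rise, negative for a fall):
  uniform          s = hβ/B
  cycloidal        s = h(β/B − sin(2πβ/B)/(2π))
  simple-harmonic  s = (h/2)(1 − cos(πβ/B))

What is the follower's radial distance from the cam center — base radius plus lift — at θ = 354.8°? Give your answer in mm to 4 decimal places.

seg 1 [0°–55.3°] cycloidal, h=21: full span → s += 21 → s = 21.0000
seg 2 [55.3°–211.8°] uniform, h=12: full span → s += 12 → s = 33.0000
seg 3 [211.8°–360°] uniform, h=27: θ=354.8° here. β=143, B=148.2. 27·143/148.2 = 26.0526 → s = 59.0526
radial distance = base radius + s = 32 + 59.0526 = 91.0526

91.0526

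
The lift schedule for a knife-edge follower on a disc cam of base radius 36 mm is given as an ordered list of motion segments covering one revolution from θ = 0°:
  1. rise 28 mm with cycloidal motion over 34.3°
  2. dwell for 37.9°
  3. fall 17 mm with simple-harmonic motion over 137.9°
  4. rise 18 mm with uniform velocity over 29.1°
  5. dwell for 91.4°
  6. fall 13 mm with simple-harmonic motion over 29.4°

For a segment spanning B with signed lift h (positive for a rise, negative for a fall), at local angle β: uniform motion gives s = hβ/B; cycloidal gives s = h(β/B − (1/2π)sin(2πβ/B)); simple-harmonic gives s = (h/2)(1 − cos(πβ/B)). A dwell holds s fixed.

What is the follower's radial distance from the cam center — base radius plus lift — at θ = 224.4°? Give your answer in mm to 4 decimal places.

seg 1 [0°–34.3°] cycloidal, h=28: full span → s += 28 → s = 28.0000
seg 2 [34.3°–72.2°] dwell: s stays 28.0000
seg 3 [72.2°–210.1°] simple-harmonic, h=-17: full span → s += -17 → s = 11.0000
seg 4 [210.1°–239.2°] uniform, h=18: θ=224.4° here. β=14.3, B=29.1. 18·14.3/29.1 = 8.8454 → s = 19.8454
radial distance = base radius + s = 36 + 19.8454 = 55.8454

55.8454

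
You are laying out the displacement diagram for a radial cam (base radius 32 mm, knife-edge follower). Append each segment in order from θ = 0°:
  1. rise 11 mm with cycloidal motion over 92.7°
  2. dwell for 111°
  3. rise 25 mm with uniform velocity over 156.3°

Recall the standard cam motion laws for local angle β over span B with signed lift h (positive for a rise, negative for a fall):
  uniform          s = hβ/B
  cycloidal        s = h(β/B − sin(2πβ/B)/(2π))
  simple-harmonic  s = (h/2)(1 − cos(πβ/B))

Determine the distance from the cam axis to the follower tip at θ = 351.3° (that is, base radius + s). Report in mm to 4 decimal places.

seg 1 [0°–92.7°] cycloidal, h=11: full span → s += 11 → s = 11.0000
seg 2 [92.7°–203.7°] dwell: s stays 11.0000
seg 3 [203.7°–360°] uniform, h=25: θ=351.3° here. β=147.6, B=156.3. 25·147.6/156.3 = 23.6084 → s = 34.6084
radial distance = base radius + s = 32 + 34.6084 = 66.6084

66.6084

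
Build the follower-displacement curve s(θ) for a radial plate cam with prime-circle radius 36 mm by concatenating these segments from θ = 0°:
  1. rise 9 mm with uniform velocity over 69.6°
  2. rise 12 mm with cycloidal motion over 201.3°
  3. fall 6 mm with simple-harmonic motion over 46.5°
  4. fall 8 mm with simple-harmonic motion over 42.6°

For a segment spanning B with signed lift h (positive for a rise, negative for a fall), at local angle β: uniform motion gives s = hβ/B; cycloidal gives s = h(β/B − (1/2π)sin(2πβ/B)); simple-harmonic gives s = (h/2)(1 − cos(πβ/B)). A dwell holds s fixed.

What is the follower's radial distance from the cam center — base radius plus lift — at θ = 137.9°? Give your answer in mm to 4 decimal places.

seg 1 [0°–69.6°] uniform, h=9: full span → s += 9 → s = 9.0000
seg 2 [69.6°–270.9°] cycloidal, h=12: θ=137.9° here. β=68.3, B=201.3. 12·(0.3393 − sin(2π·0.3393)/(2π)) = 2.4545 → s = 11.4545
radial distance = base radius + s = 36 + 11.4545 = 47.4545

47.4545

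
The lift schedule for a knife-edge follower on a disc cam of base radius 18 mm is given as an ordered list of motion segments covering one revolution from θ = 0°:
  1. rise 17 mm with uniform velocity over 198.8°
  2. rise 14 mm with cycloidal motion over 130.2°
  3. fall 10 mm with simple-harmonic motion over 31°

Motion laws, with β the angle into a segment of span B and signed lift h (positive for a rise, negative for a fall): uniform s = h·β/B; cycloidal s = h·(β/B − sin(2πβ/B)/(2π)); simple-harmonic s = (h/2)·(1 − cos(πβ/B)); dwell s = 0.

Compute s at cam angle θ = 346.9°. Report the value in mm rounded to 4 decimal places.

seg 1 [0°–198.8°] uniform, h=17: full span → s += 17 → s = 17.0000
seg 2 [198.8°–329°] cycloidal, h=14: full span → s += 14 → s = 31.0000
seg 3 [329°–360°] simple-harmonic, h=-10: θ=346.9° here. β=17.9, B=31. -10/2·(1 − cos(π·0.5774)) = -6.2041 → s = 24.7959

24.7959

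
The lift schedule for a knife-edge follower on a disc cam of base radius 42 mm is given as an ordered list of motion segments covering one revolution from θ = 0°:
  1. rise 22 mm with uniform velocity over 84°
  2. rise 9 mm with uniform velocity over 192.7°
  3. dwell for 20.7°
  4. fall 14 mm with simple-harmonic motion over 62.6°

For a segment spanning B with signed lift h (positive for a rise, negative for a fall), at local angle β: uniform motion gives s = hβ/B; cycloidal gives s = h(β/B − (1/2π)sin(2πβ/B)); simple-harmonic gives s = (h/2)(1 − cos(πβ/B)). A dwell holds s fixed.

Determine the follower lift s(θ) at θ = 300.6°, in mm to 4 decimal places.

seg 1 [0°–84°] uniform, h=22: full span → s += 22 → s = 22.0000
seg 2 [84°–276.7°] uniform, h=9: full span → s += 9 → s = 31.0000
seg 3 [276.7°–297.4°] dwell: s stays 31.0000
seg 4 [297.4°–360°] simple-harmonic, h=-14: θ=300.6° here. β=3.2, B=62.6. -14/2·(1 − cos(π·0.0511)) = -0.0901 → s = 30.9099

30.9099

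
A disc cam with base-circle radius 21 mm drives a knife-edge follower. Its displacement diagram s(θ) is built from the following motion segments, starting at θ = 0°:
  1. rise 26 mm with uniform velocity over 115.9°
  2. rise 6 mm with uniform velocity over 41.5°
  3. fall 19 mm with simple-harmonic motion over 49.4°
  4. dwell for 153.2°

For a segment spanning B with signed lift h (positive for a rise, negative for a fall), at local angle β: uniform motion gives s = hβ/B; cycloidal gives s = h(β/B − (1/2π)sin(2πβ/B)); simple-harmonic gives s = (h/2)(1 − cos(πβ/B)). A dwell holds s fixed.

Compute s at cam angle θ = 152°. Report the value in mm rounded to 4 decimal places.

seg 1 [0°–115.9°] uniform, h=26: full span → s += 26 → s = 26.0000
seg 2 [115.9°–157.4°] uniform, h=6: θ=152° here. β=36.1, B=41.5. 6·36.1/41.5 = 5.2193 → s = 31.2193

31.2193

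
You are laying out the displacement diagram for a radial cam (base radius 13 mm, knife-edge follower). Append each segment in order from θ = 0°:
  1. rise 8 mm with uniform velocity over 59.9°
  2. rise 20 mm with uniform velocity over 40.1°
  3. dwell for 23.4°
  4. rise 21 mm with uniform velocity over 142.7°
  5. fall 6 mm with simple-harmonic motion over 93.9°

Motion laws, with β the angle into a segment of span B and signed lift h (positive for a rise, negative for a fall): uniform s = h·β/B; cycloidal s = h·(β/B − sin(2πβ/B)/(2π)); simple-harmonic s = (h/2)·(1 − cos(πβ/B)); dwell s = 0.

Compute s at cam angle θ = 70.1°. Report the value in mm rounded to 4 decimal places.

seg 1 [0°–59.9°] uniform, h=8: full span → s += 8 → s = 8.0000
seg 2 [59.9°–100°] uniform, h=20: θ=70.1° here. β=10.2, B=40.1. 20·10.2/40.1 = 5.0873 → s = 13.0873

13.0873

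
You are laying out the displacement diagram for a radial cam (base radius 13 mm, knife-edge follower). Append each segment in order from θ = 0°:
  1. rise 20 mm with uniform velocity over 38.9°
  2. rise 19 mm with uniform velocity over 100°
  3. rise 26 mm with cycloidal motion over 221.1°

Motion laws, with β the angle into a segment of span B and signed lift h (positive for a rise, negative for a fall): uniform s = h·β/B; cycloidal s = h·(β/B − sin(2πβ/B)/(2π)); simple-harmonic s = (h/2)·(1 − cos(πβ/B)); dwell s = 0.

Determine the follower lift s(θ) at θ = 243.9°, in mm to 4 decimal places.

seg 1 [0°–38.9°] uniform, h=20: full span → s += 20 → s = 20.0000
seg 2 [38.9°–138.9°] uniform, h=19: full span → s += 19 → s = 39.0000
seg 3 [138.9°–360°] cycloidal, h=26: θ=243.9° here. β=105, B=221.1. 26·(0.4749 − sin(2π·0.4749)/(2π)) = 11.6974 → s = 50.6974

50.6974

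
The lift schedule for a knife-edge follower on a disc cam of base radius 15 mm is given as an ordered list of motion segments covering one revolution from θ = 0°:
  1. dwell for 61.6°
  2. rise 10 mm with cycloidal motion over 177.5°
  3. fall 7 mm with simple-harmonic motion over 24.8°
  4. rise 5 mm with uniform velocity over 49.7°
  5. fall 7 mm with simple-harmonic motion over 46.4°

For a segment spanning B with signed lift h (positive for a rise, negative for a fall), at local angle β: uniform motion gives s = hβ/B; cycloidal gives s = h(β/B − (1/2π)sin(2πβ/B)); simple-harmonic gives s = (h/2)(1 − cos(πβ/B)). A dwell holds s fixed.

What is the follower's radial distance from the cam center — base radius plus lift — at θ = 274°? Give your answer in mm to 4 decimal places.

seg 1 [0°–61.6°] dwell: s stays 0.0000
seg 2 [61.6°–239.1°] cycloidal, h=10: full span → s += 10 → s = 10.0000
seg 3 [239.1°–263.9°] simple-harmonic, h=-7: full span → s += -7 → s = 3.0000
seg 4 [263.9°–313.6°] uniform, h=5: θ=274° here. β=10.1, B=49.7. 5·10.1/49.7 = 1.0161 → s = 4.0161
radial distance = base radius + s = 15 + 4.0161 = 19.0161

19.0161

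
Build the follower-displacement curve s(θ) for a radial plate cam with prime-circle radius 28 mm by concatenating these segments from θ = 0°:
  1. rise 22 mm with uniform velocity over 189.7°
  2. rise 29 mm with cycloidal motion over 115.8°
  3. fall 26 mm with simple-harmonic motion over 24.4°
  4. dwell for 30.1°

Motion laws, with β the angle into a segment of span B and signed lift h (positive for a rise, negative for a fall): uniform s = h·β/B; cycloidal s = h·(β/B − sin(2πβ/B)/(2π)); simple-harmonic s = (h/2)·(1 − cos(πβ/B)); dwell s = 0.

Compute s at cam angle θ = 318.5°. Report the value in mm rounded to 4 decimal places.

seg 1 [0°–189.7°] uniform, h=22: full span → s += 22 → s = 22.0000
seg 2 [189.7°–305.5°] cycloidal, h=29: full span → s += 29 → s = 51.0000
seg 3 [305.5°–329.9°] simple-harmonic, h=-26: θ=318.5° here. β=13, B=24.4. -26/2·(1 − cos(π·0.5328)) = -14.3367 → s = 36.6633

36.6633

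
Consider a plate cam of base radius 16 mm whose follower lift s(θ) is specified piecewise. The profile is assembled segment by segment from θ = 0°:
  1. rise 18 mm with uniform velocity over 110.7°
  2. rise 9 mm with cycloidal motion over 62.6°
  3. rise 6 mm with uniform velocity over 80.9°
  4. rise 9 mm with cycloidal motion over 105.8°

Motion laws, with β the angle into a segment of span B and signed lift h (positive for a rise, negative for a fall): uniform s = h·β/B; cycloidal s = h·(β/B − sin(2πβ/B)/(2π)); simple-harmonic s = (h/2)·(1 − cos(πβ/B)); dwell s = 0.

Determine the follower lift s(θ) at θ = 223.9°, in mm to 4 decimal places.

seg 1 [0°–110.7°] uniform, h=18: full span → s += 18 → s = 18.0000
seg 2 [110.7°–173.3°] cycloidal, h=9: full span → s += 9 → s = 27.0000
seg 3 [173.3°–254.2°] uniform, h=6: θ=223.9° here. β=50.6, B=80.9. 6·50.6/80.9 = 3.7528 → s = 30.7528

30.7528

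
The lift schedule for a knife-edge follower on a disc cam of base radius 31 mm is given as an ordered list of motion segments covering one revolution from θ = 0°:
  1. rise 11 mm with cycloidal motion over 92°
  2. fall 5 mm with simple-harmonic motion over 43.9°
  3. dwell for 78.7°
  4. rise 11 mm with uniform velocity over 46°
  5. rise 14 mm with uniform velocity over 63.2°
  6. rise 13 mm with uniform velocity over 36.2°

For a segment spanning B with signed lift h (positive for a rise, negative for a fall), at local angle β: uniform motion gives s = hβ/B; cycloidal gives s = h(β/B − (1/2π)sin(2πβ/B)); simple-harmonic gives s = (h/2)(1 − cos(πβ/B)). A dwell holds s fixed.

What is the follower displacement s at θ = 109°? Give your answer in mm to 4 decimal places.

seg 1 [0°–92°] cycloidal, h=11: full span → s += 11 → s = 11.0000
seg 2 [92°–135.9°] simple-harmonic, h=-5: θ=109° here. β=17, B=43.9. -5/2·(1 − cos(π·0.3872)) = -1.6328 → s = 9.3672

9.3672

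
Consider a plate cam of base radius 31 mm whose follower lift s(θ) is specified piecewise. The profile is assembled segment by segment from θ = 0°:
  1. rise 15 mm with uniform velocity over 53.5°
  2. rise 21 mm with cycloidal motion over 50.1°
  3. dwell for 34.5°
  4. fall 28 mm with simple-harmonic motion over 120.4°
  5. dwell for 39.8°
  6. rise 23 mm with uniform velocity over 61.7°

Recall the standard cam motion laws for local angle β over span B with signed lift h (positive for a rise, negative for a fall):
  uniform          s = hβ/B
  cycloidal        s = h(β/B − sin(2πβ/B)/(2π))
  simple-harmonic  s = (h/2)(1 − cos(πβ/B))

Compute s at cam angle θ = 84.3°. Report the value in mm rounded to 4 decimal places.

seg 1 [0°–53.5°] uniform, h=15: full span → s += 15 → s = 15.0000
seg 2 [53.5°–103.6°] cycloidal, h=21: θ=84.3° here. β=30.8, B=50.1. 21·(0.6148 − sin(2π·0.6148)/(2π)) = 15.1168 → s = 30.1168

30.1168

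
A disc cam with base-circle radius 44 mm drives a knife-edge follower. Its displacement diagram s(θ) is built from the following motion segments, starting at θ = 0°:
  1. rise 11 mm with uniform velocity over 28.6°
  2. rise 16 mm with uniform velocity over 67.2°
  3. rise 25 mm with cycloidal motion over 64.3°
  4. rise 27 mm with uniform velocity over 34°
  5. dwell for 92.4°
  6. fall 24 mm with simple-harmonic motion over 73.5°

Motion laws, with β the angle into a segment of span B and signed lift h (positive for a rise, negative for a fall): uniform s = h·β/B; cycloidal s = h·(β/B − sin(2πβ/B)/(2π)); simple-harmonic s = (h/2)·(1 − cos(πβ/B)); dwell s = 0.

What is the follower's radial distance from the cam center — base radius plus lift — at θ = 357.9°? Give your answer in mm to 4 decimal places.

seg 1 [0°–28.6°] uniform, h=11: full span → s += 11 → s = 11.0000
seg 2 [28.6°–95.8°] uniform, h=16: full span → s += 16 → s = 27.0000
seg 3 [95.8°–160.1°] cycloidal, h=25: full span → s += 25 → s = 52.0000
seg 4 [160.1°–194.1°] uniform, h=27: full span → s += 27 → s = 79.0000
seg 5 [194.1°–286.5°] dwell: s stays 79.0000
seg 6 [286.5°–360°] simple-harmonic, h=-24: θ=357.9° here. β=71.4, B=73.5. -24/2·(1 − cos(π·0.9714)) = -23.9517 → s = 55.0483
radial distance = base radius + s = 44 + 55.0483 = 99.0483

99.0483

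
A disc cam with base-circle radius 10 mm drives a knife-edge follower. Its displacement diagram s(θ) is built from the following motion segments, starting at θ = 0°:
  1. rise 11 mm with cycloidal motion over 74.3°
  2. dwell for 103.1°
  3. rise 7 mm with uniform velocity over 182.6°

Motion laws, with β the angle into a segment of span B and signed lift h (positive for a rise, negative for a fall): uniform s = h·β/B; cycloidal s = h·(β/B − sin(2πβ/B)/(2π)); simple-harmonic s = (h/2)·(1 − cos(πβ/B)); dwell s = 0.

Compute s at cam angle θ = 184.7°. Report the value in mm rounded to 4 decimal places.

seg 1 [0°–74.3°] cycloidal, h=11: full span → s += 11 → s = 11.0000
seg 2 [74.3°–177.4°] dwell: s stays 11.0000
seg 3 [177.4°–360°] uniform, h=7: θ=184.7° here. β=7.3, B=182.6. 7·7.3/182.6 = 0.2798 → s = 11.2798

11.2798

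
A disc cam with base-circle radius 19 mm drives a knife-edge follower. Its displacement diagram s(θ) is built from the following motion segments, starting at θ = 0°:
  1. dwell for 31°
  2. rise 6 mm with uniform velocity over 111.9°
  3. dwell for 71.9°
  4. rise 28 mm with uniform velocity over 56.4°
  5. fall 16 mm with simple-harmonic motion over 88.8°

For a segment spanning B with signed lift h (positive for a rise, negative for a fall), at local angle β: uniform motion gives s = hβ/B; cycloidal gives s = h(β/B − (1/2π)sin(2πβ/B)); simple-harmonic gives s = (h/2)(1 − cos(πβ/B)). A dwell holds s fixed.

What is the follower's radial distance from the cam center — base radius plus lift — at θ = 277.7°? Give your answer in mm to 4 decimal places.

seg 1 [0°–31°] dwell: s stays 0.0000
seg 2 [31°–142.9°] uniform, h=6: full span → s += 6 → s = 6.0000
seg 3 [142.9°–214.8°] dwell: s stays 6.0000
seg 4 [214.8°–271.2°] uniform, h=28: full span → s += 28 → s = 34.0000
seg 5 [271.2°–360°] simple-harmonic, h=-16: θ=277.7° here. β=6.5, B=88.8. -16/2·(1 − cos(π·0.0732)) = -0.2106 → s = 33.7894
radial distance = base radius + s = 19 + 33.7894 = 52.7894

52.7894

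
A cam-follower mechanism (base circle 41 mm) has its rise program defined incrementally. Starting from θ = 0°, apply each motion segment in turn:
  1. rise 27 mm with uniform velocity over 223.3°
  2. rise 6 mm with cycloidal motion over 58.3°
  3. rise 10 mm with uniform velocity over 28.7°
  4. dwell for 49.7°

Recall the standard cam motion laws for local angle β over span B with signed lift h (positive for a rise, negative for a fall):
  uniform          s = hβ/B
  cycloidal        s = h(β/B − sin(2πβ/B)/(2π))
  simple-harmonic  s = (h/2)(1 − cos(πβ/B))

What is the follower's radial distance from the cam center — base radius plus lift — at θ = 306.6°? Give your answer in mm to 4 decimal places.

seg 1 [0°–223.3°] uniform, h=27: full span → s += 27 → s = 27.0000
seg 2 [223.3°–281.6°] cycloidal, h=6: full span → s += 6 → s = 33.0000
seg 3 [281.6°–310.3°] uniform, h=10: θ=306.6° here. β=25, B=28.7. 10·25/28.7 = 8.7108 → s = 41.7108
radial distance = base radius + s = 41 + 41.7108 = 82.7108

82.7108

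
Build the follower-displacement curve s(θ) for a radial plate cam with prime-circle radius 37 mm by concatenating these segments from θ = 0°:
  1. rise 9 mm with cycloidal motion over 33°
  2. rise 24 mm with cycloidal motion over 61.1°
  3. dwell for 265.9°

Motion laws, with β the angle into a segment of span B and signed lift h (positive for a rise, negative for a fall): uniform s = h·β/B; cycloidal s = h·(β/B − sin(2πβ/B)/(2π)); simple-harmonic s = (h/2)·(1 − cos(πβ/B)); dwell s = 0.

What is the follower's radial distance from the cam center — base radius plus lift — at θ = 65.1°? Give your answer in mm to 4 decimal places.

seg 1 [0°–33°] cycloidal, h=9: full span → s += 9 → s = 9.0000
seg 2 [33°–94.1°] cycloidal, h=24: θ=65.1° here. β=32.1, B=61.1. 24·(0.5254 − sin(2π·0.5254)/(2π)) = 13.2151 → s = 22.2151
radial distance = base radius + s = 37 + 22.2151 = 59.2151

59.2151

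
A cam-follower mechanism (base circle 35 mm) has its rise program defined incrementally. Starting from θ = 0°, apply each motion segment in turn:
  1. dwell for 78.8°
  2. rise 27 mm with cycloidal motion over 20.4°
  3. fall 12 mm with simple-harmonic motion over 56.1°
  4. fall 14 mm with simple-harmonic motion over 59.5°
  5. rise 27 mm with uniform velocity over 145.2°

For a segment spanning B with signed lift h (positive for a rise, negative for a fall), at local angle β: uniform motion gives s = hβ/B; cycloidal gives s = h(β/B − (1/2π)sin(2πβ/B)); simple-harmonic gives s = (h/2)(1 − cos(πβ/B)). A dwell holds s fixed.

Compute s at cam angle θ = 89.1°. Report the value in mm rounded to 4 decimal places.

seg 1 [0°–78.8°] dwell: s stays 0.0000
seg 2 [78.8°–99.2°] cycloidal, h=27: θ=89.1° here. β=10.3, B=20.4. 27·(0.5049 − sin(2π·0.5049)/(2π)) = 13.7647 → s = 13.7647

13.7647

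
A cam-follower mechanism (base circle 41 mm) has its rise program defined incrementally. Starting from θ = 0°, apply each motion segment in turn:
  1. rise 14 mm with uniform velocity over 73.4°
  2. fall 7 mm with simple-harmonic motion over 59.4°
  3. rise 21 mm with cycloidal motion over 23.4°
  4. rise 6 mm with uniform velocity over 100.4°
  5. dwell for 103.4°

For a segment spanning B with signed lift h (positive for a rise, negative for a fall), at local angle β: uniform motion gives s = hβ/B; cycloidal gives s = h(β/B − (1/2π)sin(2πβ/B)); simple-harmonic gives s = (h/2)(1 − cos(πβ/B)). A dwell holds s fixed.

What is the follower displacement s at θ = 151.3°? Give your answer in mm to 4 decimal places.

seg 1 [0°–73.4°] uniform, h=14: full span → s += 14 → s = 14.0000
seg 2 [73.4°–132.8°] simple-harmonic, h=-7: full span → s += -7 → s = 7.0000
seg 3 [132.8°–156.2°] cycloidal, h=21: θ=151.3° here. β=18.5, B=23.4. 21·(0.7906 − sin(2π·0.7906)/(2π)) = 19.8367 → s = 26.8367

26.8367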